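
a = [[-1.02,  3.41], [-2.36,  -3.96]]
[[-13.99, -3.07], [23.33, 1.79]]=a @ [[-2.0, 0.5], [-4.7, -0.75]]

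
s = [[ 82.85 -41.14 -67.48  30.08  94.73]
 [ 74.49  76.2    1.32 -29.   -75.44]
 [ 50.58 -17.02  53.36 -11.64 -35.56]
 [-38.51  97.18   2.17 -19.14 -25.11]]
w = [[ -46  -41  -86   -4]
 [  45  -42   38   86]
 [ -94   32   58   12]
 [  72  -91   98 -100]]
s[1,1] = 76.2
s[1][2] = 1.32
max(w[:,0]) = 72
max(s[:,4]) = 94.73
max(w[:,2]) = 98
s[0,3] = 30.08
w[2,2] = 58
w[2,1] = 32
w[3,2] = 98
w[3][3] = -100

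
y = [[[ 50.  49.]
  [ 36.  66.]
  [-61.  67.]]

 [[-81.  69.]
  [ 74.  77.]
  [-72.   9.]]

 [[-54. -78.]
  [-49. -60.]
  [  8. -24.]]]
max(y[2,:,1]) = -24.0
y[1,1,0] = 74.0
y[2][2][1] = -24.0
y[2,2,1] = -24.0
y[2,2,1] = -24.0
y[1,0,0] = -81.0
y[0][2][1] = 67.0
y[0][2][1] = 67.0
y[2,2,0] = 8.0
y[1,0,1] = 69.0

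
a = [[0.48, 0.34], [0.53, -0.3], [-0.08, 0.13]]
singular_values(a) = [0.72, 0.47]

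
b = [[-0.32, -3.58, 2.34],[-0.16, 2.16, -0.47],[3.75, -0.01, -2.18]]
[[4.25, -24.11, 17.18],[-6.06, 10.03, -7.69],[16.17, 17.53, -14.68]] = b @ [[2.74, 2.43, -2.90],[-3.19, 3.98, -3.39],[-2.69, -3.88, 1.76]]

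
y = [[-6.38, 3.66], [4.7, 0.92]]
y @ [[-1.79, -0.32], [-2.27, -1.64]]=[[3.11, -3.96], [-10.5, -3.01]]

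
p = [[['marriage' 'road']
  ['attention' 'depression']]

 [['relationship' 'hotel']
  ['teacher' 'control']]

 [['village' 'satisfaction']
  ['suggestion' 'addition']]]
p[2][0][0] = 'village'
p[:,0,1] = ['road', 'hotel', 'satisfaction']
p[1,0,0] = 'relationship'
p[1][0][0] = 'relationship'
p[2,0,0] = 'village'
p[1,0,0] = 'relationship'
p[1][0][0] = 'relationship'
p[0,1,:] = ['attention', 'depression']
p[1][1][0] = 'teacher'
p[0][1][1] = 'depression'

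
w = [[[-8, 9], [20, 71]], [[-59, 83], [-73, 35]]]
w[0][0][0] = -8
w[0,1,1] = 71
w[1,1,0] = -73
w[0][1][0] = 20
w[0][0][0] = -8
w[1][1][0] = -73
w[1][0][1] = 83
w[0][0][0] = -8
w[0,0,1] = 9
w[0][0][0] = -8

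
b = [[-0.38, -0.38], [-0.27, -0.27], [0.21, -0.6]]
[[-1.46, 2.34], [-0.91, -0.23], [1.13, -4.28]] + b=[[-1.84, 1.96], [-1.18, -0.50], [1.34, -4.88]]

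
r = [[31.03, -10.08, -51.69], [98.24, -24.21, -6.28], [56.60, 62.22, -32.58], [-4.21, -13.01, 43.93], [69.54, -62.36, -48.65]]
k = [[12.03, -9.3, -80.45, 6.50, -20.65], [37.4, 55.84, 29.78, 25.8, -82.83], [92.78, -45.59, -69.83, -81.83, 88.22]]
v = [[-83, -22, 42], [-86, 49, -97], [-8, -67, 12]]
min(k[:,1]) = -45.59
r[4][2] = -48.65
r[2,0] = 56.6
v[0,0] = -83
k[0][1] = -9.3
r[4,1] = -62.36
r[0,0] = 31.03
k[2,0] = 92.78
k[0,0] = 12.03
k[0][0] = 12.03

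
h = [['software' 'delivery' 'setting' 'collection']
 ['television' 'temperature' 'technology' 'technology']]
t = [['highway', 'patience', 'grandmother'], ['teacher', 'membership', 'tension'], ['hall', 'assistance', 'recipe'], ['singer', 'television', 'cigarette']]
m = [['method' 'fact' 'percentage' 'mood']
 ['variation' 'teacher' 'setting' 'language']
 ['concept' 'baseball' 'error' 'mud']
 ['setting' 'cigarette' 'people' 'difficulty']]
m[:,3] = ['mood', 'language', 'mud', 'difficulty']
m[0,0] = 'method'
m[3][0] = 'setting'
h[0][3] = 'collection'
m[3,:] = ['setting', 'cigarette', 'people', 'difficulty']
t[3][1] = 'television'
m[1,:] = ['variation', 'teacher', 'setting', 'language']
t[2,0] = 'hall'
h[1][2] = 'technology'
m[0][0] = 'method'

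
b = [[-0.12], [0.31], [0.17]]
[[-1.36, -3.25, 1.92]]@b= [[-0.52]]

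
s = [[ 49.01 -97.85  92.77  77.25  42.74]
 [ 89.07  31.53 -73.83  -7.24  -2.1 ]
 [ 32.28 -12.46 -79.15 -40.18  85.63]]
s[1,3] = -7.24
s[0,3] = 77.25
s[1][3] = -7.24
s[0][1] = -97.85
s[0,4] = 42.74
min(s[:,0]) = 32.28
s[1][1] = 31.53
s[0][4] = 42.74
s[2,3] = -40.18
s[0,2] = 92.77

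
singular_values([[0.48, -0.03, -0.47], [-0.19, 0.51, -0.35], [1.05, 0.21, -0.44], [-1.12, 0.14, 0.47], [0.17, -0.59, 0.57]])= [1.78, 1.07, 0.27]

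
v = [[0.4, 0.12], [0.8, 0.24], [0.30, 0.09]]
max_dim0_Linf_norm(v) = 0.8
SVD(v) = [[-0.42, 0.90], [-0.85, -0.43], [-0.32, -0.05]] @ diag([0.9849365461794988, 9.465147549135852e-17]) @ [[-0.96, -0.29],[-0.29, 0.96]]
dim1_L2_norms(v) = [0.42, 0.84, 0.31]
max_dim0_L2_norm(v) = 0.94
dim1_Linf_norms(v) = [0.4, 0.8, 0.3]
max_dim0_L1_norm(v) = 1.5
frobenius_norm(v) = 0.98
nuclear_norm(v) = 0.98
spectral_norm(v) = 0.98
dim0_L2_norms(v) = [0.94, 0.28]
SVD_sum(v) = [[0.4,0.12], [0.80,0.24], [0.3,0.09]] + [[-0.0,0.0], [0.00,-0.0], [0.0,-0.00]]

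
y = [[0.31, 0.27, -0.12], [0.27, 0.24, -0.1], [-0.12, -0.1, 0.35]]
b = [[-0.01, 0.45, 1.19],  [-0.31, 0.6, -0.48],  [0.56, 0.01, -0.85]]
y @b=[[-0.15,0.3,0.34], [-0.13,0.26,0.29], [0.23,-0.11,-0.39]]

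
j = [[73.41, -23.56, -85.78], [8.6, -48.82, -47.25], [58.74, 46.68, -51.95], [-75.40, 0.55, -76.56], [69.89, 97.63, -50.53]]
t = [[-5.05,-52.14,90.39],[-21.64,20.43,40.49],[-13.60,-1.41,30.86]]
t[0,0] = -5.05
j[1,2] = -47.25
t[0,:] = [-5.05, -52.14, 90.39]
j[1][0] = 8.6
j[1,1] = -48.82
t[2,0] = -13.6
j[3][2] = -76.56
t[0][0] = -5.05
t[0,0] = -5.05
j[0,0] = 73.41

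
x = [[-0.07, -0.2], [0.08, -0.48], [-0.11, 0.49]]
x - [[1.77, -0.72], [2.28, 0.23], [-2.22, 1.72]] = [[-1.84, 0.52], [-2.20, -0.71], [2.11, -1.23]]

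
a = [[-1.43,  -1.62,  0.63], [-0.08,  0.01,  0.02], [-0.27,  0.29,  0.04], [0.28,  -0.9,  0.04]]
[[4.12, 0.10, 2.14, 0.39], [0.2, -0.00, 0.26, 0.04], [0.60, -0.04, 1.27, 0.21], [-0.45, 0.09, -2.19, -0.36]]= a @[[-2.98,-0.02,-2.62,-0.46], [-0.49,-0.12,1.70,0.27], [-1.48,-0.19,1.82,0.27]]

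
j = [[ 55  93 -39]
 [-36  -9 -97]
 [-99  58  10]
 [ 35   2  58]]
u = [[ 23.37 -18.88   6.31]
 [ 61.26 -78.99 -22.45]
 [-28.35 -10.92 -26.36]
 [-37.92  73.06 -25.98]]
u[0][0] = 23.37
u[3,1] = 73.06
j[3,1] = 2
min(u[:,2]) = -26.36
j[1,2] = -97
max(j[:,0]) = 55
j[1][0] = -36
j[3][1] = 2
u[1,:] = [61.26, -78.99, -22.45]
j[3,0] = 35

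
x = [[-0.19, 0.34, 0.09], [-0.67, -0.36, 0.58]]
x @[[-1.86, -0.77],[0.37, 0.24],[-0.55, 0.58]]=[[0.43,0.28], [0.79,0.77]]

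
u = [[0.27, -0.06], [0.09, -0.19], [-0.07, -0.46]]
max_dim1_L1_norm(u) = 0.53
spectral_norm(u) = 0.50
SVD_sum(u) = [[0.00, -0.06], [0.0, -0.19], [0.0, -0.46]] + [[0.27,0.00], [0.09,0.0], [-0.07,-0.00]]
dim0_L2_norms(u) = [0.29, 0.5]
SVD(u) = [[-0.12, 0.92], [-0.38, 0.3], [-0.92, -0.25]] @ diag([0.501305610655826, 0.29307453783123066]) @ [[-0.01, 1.0], [1.0, 0.01]]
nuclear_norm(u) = 0.79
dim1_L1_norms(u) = [0.33, 0.28, 0.53]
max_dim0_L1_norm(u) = 0.71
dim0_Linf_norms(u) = [0.27, 0.46]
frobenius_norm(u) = 0.58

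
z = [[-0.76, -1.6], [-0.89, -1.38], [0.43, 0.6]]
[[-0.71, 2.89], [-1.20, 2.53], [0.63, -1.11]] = z@[[2.51, -0.16], [-0.75, -1.73]]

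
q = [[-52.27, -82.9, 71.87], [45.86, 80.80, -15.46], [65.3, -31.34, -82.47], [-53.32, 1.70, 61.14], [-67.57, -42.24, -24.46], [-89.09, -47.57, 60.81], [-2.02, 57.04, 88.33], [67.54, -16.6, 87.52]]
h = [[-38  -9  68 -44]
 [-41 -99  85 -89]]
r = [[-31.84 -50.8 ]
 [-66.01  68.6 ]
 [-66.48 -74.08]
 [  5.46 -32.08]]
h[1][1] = -99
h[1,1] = -99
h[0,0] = -38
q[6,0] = -2.02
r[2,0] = -66.48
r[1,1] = 68.6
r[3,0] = 5.46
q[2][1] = -31.34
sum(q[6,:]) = 143.35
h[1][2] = 85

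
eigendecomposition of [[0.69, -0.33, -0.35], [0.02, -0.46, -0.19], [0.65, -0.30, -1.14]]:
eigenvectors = [[-0.93, 0.24, -0.22], [0.05, 0.28, -0.95], [-0.36, 0.93, 0.2]]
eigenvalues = [0.57, -1.06, -0.42]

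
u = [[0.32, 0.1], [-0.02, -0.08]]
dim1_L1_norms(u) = [0.42, 0.1]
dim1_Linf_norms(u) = [0.32, 0.08]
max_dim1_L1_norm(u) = 0.42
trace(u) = 0.24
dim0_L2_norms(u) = [0.32, 0.13]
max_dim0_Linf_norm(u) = 0.32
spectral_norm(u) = 0.34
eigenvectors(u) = [[1.00, -0.25],[-0.05, 0.97]]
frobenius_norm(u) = 0.35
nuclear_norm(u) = 0.41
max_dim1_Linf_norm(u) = 0.32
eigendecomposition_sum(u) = [[0.32, 0.08], [-0.02, -0.00]] + [[0.0, 0.02], [-0.0, -0.08]]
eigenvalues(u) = [0.31, -0.07]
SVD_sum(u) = [[0.32,0.11],[-0.04,-0.01]] + [[0.0, -0.01], [0.02, -0.07]]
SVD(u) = [[-0.99, 0.13], [0.13, 0.99]] @ diag([0.3381248591936989, 0.06979670189372401]) @ [[-0.95,-0.32], [0.32,-0.95]]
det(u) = -0.02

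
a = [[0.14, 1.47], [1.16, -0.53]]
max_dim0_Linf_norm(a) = 1.47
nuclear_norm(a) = 2.71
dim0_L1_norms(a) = [1.3, 2.0]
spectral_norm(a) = 1.61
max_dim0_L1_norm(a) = 2.0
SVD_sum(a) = [[-0.43, 1.28],[0.28, -0.83]] + [[0.57, 0.19],[0.88, 0.3]]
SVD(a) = [[-0.84, 0.54], [0.54, 0.84]] @ diag([1.6060987426014108, 1.107901994318165]) @ [[0.32, -0.95], [0.95, 0.32]]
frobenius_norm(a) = 1.95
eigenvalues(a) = [1.15, -1.54]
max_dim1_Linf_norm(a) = 1.47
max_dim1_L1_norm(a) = 1.69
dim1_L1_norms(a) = [1.61, 1.69]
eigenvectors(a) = [[0.82, -0.66], [0.57, 0.75]]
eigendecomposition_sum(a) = [[0.72, 0.63], [0.5, 0.43]] + [[-0.58, 0.84], [0.66, -0.96]]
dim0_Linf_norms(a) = [1.16, 1.47]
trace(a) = -0.39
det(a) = -1.78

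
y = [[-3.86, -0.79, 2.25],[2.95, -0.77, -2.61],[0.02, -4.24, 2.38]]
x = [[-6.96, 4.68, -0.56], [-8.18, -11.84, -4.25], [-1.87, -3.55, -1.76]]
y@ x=[[29.12, -16.70, 1.56], [-9.35, 32.19, 6.21], [30.09, 41.85, 13.82]]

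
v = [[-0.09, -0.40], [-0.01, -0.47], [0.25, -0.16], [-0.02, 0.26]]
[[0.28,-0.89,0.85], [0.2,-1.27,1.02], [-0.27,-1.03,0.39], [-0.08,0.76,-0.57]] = v @ [[-1.32, -2.37, 0.17], [-0.40, 2.75, -2.17]]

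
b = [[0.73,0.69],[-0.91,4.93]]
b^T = [[0.73, -0.91], [0.69, 4.93]]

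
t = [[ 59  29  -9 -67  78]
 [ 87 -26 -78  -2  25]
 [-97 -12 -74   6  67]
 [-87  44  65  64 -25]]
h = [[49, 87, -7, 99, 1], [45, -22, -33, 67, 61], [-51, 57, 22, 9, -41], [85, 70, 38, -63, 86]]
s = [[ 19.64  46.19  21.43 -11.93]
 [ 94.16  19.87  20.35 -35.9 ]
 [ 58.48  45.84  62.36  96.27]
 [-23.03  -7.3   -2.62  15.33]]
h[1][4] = 61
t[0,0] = 59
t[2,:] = [-97, -12, -74, 6, 67]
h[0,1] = 87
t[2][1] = -12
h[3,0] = 85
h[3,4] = 86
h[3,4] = 86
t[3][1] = 44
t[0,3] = -67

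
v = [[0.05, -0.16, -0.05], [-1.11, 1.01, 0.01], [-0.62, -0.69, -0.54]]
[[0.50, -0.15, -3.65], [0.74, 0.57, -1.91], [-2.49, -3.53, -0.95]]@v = [[2.45, 2.29, 1.94], [0.59, 1.78, 1.0], [4.38, -2.51, 0.60]]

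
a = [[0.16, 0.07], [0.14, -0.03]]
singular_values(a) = [0.22, 0.07]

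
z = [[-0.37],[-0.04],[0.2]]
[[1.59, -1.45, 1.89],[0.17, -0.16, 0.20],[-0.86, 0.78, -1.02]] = z @ [[-4.3, 3.92, -5.11]]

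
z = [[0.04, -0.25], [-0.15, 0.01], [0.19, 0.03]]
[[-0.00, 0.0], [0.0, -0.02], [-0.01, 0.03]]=z@[[-0.03, 0.13], [-0.0, 0.02]]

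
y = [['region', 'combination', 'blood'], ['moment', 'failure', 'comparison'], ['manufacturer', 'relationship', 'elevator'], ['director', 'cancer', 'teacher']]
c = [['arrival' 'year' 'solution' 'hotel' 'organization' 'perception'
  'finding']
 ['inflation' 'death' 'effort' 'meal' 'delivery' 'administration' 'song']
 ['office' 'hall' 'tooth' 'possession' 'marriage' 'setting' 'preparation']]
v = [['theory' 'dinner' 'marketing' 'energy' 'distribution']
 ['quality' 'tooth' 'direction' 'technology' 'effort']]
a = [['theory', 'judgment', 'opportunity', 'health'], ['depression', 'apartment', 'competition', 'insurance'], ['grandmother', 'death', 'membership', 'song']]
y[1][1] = 'failure'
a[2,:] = ['grandmother', 'death', 'membership', 'song']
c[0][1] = 'year'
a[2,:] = ['grandmother', 'death', 'membership', 'song']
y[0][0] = 'region'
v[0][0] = 'theory'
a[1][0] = 'depression'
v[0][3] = 'energy'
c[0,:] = ['arrival', 'year', 'solution', 'hotel', 'organization', 'perception', 'finding']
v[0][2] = 'marketing'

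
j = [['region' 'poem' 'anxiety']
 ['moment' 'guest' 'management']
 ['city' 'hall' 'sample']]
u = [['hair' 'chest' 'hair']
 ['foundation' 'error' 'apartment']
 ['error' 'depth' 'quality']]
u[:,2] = ['hair', 'apartment', 'quality']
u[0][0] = 'hair'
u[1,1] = 'error'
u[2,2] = 'quality'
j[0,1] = 'poem'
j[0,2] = 'anxiety'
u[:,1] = ['chest', 'error', 'depth']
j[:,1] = ['poem', 'guest', 'hall']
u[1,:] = ['foundation', 'error', 'apartment']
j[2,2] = 'sample'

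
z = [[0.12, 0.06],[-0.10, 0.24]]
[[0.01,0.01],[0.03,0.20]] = z @ [[0.03, -0.29], [0.12, 0.73]]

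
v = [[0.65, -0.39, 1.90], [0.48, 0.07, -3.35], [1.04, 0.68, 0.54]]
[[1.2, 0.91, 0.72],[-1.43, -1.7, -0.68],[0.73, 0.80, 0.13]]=v @ [[0.43, 0.14, 0.23], [0.02, 0.53, -0.34], [0.49, 0.54, 0.23]]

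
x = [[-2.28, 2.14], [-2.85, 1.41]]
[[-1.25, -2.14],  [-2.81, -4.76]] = x@[[1.47, 2.48], [0.98, 1.64]]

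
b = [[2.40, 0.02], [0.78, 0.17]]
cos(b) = [[-0.74, -0.02], [-0.6, 0.98]]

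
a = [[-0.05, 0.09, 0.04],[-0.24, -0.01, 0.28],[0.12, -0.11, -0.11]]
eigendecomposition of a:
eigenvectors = [[(-0.75+0j), 0.02-0.31j, (0.02+0.31j)], [-0.15+0.00j, 0.84+0.00j, (0.84-0j)], [(-0.65+0j), (-0.21+0.39j), -0.21-0.39j]]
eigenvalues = [0j, (-0.09+0.22j), (-0.09-0.22j)]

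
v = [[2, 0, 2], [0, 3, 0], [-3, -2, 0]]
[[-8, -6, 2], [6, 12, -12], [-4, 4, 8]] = v@[[0, -4, 0], [2, 4, -4], [-4, 1, 1]]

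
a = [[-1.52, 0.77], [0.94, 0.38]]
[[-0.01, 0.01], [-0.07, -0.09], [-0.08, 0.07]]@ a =[[0.02, -0.00], [0.02, -0.09], [0.19, -0.03]]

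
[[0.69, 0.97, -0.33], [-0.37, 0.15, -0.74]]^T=[[0.69, -0.37], [0.97, 0.15], [-0.33, -0.74]]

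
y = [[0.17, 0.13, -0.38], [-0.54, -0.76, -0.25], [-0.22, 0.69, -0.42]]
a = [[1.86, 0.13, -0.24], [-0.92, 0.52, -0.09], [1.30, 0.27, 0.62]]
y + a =[[2.03,0.26,-0.62], [-1.46,-0.24,-0.34], [1.08,0.96,0.20]]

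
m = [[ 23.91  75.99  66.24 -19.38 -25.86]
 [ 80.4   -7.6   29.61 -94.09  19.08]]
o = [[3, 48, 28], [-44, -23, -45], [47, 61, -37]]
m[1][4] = 19.08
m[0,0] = 23.91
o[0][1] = 48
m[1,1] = -7.6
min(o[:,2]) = -45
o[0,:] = [3, 48, 28]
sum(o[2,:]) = 71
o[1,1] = -23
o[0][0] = 3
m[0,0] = 23.91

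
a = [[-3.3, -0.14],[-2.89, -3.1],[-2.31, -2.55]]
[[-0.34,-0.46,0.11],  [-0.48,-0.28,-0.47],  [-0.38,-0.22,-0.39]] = a@[[0.1, 0.14, -0.04], [0.06, -0.04, 0.19]]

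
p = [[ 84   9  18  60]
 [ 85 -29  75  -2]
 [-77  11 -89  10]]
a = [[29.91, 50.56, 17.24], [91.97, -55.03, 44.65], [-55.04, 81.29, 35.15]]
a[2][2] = 35.15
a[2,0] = -55.04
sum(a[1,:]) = 81.59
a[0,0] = 29.91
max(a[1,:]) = 91.97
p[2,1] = 11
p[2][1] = 11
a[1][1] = -55.03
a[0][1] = 50.56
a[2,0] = -55.04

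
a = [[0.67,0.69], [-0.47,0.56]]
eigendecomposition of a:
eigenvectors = [[(0.77+0j), 0.77-0.00j], [-0.06+0.63j, (-0.06-0.63j)]]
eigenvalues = [(0.62+0.57j), (0.62-0.57j)]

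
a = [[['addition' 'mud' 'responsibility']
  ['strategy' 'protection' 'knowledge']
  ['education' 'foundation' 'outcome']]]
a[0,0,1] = 'mud'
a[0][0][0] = 'addition'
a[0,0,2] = 'responsibility'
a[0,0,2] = 'responsibility'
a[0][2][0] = 'education'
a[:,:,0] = [['addition', 'strategy', 'education']]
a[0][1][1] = 'protection'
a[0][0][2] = 'responsibility'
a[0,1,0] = 'strategy'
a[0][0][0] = 'addition'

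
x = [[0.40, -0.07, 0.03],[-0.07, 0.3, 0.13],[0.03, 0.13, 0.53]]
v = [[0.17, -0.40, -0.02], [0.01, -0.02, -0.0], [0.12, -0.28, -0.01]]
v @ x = [[0.10,-0.13,-0.06],[0.01,-0.01,-0.00],[0.07,-0.09,-0.04]]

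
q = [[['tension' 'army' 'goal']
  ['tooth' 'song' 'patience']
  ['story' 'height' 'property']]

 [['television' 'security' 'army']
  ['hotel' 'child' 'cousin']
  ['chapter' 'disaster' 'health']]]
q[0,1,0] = 'tooth'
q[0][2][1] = 'height'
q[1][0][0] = 'television'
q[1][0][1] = 'security'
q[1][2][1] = 'disaster'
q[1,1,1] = 'child'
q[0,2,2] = 'property'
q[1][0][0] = 'television'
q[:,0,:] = [['tension', 'army', 'goal'], ['television', 'security', 'army']]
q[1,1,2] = 'cousin'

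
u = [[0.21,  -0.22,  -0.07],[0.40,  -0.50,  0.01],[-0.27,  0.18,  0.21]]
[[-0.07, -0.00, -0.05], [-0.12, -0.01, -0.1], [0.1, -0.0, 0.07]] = u @ [[-0.27, -0.02, -0.21], [0.03, 0.00, 0.03], [0.1, -0.03, 0.04]]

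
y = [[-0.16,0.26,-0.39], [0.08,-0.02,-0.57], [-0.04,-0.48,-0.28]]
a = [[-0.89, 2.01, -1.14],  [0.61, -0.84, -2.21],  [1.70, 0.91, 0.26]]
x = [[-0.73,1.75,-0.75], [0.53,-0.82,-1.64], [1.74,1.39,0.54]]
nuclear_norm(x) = 6.18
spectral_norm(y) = 0.75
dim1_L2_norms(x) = [2.04, 1.91, 2.29]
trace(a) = -1.47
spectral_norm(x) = 2.50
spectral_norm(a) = 2.52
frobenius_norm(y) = 0.94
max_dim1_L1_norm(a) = 4.04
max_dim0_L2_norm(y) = 0.75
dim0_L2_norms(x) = [1.96, 2.38, 1.88]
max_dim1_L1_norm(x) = 3.67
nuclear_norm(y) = 1.46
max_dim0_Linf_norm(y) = 0.57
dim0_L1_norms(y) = [0.28, 0.76, 1.24]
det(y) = 0.07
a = y + x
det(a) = -11.73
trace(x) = -1.01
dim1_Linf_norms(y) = [0.39, 0.57, 0.48]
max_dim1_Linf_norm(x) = 1.75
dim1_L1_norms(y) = [0.81, 0.67, 0.8]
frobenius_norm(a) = 3.98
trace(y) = -0.46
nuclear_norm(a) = 6.86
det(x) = -8.46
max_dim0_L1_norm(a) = 3.76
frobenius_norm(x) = 3.61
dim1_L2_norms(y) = [0.5, 0.58, 0.56]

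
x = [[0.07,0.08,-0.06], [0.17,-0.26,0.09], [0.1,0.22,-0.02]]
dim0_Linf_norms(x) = [0.17, 0.26, 0.09]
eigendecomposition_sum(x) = [[(0.05+0.02j), 0.00+0.01j, (-0.02+0.01j)], [(0.04-0.02j), 0.01+0.01j, -0.00+0.02j], [0.08-0.09j, (0.03+0j), 0.02+0.05j]] + [[(0.05-0.02j), -0.01j, -0.02-0.01j], [0.04+0.02j, 0.01-0.01j, -0.00-0.02j], [(0.08+0.09j), (0.03-0j), 0.02-0.05j]] + [[(-0.02+0j), 0.08+0.00j, (-0.02-0j)], [0.09-0.00j, -0.28-0.00j, 0.09+0.00j], [-0.05+0.00j, 0.16+0.00j, -0.05-0.00j]]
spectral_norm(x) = 0.37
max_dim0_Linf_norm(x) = 0.26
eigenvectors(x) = [[-0.11-0.37j, (-0.11+0.37j), (0.23+0j)],[(-0.31-0.12j), (-0.31+0.12j), (-0.85+0j)],[-0.86+0.00j, -0.86-0.00j, (0.48+0j)]]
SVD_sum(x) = [[-0.02, 0.07, -0.02], [0.06, -0.29, 0.08], [-0.04, 0.18, -0.05]] + [[0.08,  0.02,  0.00], [0.11,  0.03,  0.01], [0.14,  0.03,  0.01]] + [[0.01,-0.01,-0.04], [-0.0,0.00,0.0], [-0.0,0.01,0.02]]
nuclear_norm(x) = 0.62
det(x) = -0.00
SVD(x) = [[0.21, 0.41, -0.89], [-0.82, 0.56, 0.06], [0.53, 0.72, 0.46]] @ diag([0.3674730957338286, 0.20144748067974413, 0.05179224304450003]) @ [[-0.20, 0.94, -0.26],[0.97, 0.22, 0.06],[-0.11, 0.25, 0.96]]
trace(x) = -0.21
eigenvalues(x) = [(0.07+0.07j), (0.07-0.07j), (-0.36+0j)]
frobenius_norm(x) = 0.42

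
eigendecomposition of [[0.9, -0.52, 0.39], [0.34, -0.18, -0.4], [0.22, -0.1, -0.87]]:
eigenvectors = [[-0.95, -0.05, -0.49], [-0.29, 0.48, -0.87], [-0.11, 0.87, -0.02]]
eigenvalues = [0.79, -0.94, 0.0]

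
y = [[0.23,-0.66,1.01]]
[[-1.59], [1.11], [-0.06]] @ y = [[-0.37,1.05,-1.61], [0.26,-0.73,1.12], [-0.01,0.04,-0.06]]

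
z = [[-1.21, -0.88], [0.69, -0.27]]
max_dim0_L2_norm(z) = 1.39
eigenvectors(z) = [[0.75+0.00j, 0.75-0.00j], [-0.40-0.53j, -0.40+0.53j]]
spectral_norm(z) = 1.56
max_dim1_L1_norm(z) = 2.09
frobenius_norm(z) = 1.67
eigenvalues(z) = [(-0.74+0.62j), (-0.74-0.62j)]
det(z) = 0.93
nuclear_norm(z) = 2.16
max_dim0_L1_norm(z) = 1.9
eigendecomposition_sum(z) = [[(-0.6+0.03j), (-0.44-0.52j)], [0.34+0.41j, (-0.14+0.59j)]] + [[-0.60-0.03j,-0.44+0.52j], [0.34-0.41j,-0.14-0.59j]]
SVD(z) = [[-0.95, 0.30], [0.3, 0.95]] @ diag([1.5583121647431568, 0.5993022586420781]) @ [[0.87, 0.49], [0.49, -0.87]]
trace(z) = -1.48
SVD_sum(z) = [[-1.3, -0.72], [0.41, 0.23]] + [[0.09, -0.16], [0.28, -0.5]]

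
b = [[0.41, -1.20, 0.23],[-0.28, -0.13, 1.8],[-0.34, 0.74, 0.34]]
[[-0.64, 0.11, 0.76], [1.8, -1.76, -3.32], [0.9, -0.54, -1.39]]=b @[[-0.62, 0.74, 1.25], [0.50, 0.0, -0.53], [0.94, -0.86, -1.69]]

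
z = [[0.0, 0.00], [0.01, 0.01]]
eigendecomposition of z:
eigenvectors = [[0.00, 0.71], [1.00, -0.71]]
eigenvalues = [0.01, 0.0]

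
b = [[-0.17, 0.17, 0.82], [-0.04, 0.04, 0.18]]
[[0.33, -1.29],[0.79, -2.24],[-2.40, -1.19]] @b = [[-0.0, 0.00, 0.04], [-0.04, 0.04, 0.24], [0.46, -0.46, -2.18]]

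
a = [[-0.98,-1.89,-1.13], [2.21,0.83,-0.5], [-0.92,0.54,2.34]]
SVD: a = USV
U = [[-0.41, 0.68, 0.6], [-0.32, -0.73, 0.6], [0.85, 0.05, 0.52]]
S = [3.0, 3.0, 0.5]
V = [[-0.36, 0.32, 0.87], [-0.78, -0.62, -0.09], [0.51, -0.71, 0.48]]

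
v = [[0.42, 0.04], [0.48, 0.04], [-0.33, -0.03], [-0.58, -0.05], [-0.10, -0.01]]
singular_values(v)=[0.93, 0.0]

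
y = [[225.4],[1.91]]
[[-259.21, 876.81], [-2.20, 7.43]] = y @ [[-1.15,3.89]]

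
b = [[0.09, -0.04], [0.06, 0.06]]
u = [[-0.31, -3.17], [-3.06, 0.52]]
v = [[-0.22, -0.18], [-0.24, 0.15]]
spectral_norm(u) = 3.26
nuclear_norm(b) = 0.18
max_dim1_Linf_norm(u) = 3.17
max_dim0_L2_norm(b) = 0.11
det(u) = -9.86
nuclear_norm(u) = 6.29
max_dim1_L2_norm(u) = 3.19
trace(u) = 0.21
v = u @ b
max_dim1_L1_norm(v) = 0.4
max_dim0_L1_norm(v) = 0.46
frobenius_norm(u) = 4.45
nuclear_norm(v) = 0.56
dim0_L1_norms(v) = [0.46, 0.33]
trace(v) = -0.07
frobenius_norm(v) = 0.40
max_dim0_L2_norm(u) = 3.21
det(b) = 0.01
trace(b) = 0.15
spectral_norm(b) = 0.11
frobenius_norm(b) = 0.13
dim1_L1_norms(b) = [0.13, 0.12]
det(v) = -0.08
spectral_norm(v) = 0.33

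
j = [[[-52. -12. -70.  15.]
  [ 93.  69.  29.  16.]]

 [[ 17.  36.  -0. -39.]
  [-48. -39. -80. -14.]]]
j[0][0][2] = -70.0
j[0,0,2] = -70.0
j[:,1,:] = [[93.0, 69.0, 29.0, 16.0], [-48.0, -39.0, -80.0, -14.0]]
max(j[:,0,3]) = 15.0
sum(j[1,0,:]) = 14.0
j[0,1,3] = 16.0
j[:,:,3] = [[15.0, 16.0], [-39.0, -14.0]]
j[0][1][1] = 69.0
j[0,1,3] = 16.0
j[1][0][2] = -0.0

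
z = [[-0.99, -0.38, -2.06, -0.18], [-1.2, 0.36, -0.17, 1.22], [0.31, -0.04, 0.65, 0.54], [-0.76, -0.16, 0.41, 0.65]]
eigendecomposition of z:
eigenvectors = [[(-0.71+0j), (-0.71-0j), (-0.26-0.05j), (-0.26+0.05j)], [-0.38+0.11j, (-0.38-0.11j), (0.93+0j), (0.93-0j)], [(0.23+0.22j), 0.23-0.22j, (0.05+0.06j), (0.05-0.06j)], [-0.41-0.26j, (-0.41+0.26j), 0.23+0.08j, 0.23-0.08j]]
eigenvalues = [(-0.65+0.63j), (-0.65-0.63j), (0.98+0.15j), (0.98-0.15j)]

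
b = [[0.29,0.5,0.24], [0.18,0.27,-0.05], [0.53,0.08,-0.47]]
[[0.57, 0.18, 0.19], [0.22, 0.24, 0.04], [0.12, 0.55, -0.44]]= b@[[0.66,0.26,-0.7], [0.48,0.58,0.66], [0.58,-0.77,0.26]]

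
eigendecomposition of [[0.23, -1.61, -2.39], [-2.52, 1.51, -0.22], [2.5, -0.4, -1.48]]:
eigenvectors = [[(0.33+0j), (0.06+0.59j), (0.06-0.59j)], [(-0.9+0j), -0.20+0.42j, -0.20-0.42j], [0.30+0.00j, (0.66+0j), 0.66-0.00j]]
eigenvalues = [(2.5+0j), (-1.12+1.98j), (-1.12-1.98j)]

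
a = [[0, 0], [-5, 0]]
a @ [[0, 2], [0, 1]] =[[0, 0], [0, -10]]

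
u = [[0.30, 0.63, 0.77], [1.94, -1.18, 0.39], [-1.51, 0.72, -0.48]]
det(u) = 0.00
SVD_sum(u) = [[0.11,-0.06,0.03], [1.97,-1.07,0.51], [-1.49,0.81,-0.38]] + [[0.19, 0.69, 0.74], [-0.03, -0.11, -0.12], [-0.02, -0.09, -0.10]] + [[0.00, 0.00, -0.0], [0.00, 0.0, -0.0], [0.0, 0.0, -0.0]]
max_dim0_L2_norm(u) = 2.48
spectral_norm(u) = 2.88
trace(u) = -1.36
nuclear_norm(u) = 3.94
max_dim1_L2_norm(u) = 2.3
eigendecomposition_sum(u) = [[-0.05, 0.06, 0.02], [1.54, -1.81, -0.46], [-1.13, 1.33, 0.33]] + [[0.34, 0.52, 0.69], [0.38, 0.58, 0.77], [-0.36, -0.55, -0.73]] + [[0.01, 0.04, 0.06], [0.02, 0.05, 0.07], [-0.02, -0.06, -0.08]]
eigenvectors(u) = [[-0.03, 0.55, -0.48], [0.81, 0.61, -0.57], [-0.59, -0.58, 0.67]]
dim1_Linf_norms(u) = [0.77, 1.94, 1.51]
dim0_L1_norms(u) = [3.75, 2.53, 1.64]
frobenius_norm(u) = 3.07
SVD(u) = [[-0.05, 0.98, 0.19], [-0.80, -0.15, 0.58], [0.6, -0.13, 0.79]] @ diag([2.882796407392968, 1.0517995456879918, 0.0016091030834720725]) @ [[-0.86,  0.47,  -0.22], [0.18,  0.67,  0.72], [0.48,  0.58,  -0.66]]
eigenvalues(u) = [-1.54, 0.19, -0.02]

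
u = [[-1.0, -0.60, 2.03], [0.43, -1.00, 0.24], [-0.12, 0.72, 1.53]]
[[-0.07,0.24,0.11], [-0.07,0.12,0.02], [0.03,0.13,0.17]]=u @[[0.01, 0.05, 0.07],[0.07, -0.07, 0.03],[-0.01, 0.12, 0.10]]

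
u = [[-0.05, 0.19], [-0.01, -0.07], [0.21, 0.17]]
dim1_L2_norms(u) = [0.2, 0.07, 0.27]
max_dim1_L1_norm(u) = 0.38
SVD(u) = [[0.44, 0.86], [-0.22, -0.18], [0.87, -0.48]] @ diag([0.29596374565169564, 0.17030989771536592]) @ [[0.55, 0.84],[-0.84, 0.55]]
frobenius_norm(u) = 0.34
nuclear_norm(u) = 0.47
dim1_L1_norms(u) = [0.24, 0.08, 0.38]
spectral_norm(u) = 0.30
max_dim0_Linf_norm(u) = 0.21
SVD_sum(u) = [[0.07, 0.11], [-0.04, -0.05], [0.14, 0.22]] + [[-0.12, 0.08], [0.03, -0.02], [0.07, -0.05]]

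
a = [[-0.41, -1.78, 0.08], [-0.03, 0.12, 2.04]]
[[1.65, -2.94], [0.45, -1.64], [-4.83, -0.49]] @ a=[[-0.59, -3.29, -5.87],[-0.14, -1.0, -3.31],[2.00, 8.54, -1.39]]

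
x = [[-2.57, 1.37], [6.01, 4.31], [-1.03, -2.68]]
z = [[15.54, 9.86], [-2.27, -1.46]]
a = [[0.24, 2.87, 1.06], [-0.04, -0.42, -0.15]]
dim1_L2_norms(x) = [2.91, 7.4, 2.87]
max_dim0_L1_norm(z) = 17.81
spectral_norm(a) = 3.10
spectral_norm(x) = 7.88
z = a @ x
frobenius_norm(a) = 3.10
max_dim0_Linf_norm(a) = 2.87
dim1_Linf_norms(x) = [2.57, 6.01, 2.68]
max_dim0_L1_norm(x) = 9.61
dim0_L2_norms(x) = [6.62, 5.26]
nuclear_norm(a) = 3.11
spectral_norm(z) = 18.60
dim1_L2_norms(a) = [3.07, 0.45]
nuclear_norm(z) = 18.62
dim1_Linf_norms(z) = [15.54, 2.27]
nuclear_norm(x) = 10.93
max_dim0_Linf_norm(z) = 15.54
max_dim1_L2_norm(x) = 7.4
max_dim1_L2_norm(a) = 3.07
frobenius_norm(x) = 8.45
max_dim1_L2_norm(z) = 18.4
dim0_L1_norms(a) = [0.28, 3.29, 1.21]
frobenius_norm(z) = 18.60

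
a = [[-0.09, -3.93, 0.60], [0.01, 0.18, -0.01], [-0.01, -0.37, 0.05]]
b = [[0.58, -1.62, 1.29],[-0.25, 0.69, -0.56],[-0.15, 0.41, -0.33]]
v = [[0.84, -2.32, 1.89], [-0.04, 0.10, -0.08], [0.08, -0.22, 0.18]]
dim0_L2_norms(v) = [0.84, 2.33, 1.9]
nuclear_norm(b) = 2.41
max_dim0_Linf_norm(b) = 1.62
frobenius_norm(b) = 2.40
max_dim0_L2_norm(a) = 3.95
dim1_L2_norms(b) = [2.15, 0.92, 0.55]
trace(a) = 0.14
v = a @ b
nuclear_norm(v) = 3.13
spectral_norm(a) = 4.00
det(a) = -0.00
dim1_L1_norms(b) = [3.49, 1.5, 0.89]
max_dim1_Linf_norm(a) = 3.93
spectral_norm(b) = 2.40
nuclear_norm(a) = 4.02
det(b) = -0.00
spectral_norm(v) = 3.12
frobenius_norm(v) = 3.12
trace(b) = 0.94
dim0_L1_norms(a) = [0.11, 4.48, 0.66]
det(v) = -0.00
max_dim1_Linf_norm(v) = 2.32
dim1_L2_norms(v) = [3.11, 0.13, 0.3]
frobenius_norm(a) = 4.00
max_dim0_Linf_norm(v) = 2.32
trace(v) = 1.12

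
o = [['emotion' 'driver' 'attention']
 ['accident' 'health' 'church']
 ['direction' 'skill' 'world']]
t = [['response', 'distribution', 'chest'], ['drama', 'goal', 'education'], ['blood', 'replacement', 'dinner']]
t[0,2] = 'chest'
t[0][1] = 'distribution'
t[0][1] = 'distribution'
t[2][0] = 'blood'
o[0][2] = 'attention'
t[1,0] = 'drama'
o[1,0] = 'accident'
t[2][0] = 'blood'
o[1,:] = ['accident', 'health', 'church']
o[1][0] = 'accident'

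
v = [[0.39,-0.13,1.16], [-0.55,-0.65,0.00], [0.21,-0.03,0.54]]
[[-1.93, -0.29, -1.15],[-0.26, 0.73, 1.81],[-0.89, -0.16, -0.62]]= v@[[-0.81, 2.51, 1.16], [1.08, -3.24, -3.77], [-1.27, -1.46, -1.80]]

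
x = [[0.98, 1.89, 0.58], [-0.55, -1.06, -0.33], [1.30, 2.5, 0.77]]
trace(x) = 0.69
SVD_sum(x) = [[0.98, 1.89, 0.58], [-0.55, -1.06, -0.33], [1.3, 2.5, 0.77]] + [[0.00, 0.0, -0.0], [0.0, 0.00, -0.00], [0.00, 0.0, -0.0]] + [[-0.00, 0.00, 0.0], [0.0, -0.0, -0.00], [0.00, -0.00, -0.0]]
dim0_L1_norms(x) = [2.83, 5.45, 1.68]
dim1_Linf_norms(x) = [1.89, 1.06, 2.5]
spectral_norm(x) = 3.86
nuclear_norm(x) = 3.87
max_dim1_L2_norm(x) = 2.92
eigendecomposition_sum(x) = [[1.0, 1.93, 0.58], [-0.57, -1.1, -0.33], [1.33, 2.57, 0.77]] + [[-0.02, -0.04, -0.00],[0.02, 0.04, 0.0],[-0.03, -0.07, -0.0]] + [[-0.0, 0.0, 0.00], [0.0, -0.0, -0.0], [0.0, -0.0, -0.0]]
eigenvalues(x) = [0.67, 0.02, -0.0]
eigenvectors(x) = [[-0.57, -0.43, -0.89], [0.32, 0.46, 0.45], [-0.76, -0.78, 0.04]]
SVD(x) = [[-0.57, -0.48, -0.67],[0.32, -0.88, 0.36],[-0.76, -0.01, 0.65]] @ diag([3.8648131094021547, 0.0039332818368398945, 0.0020392859617672215]) @ [[-0.44, -0.86, -0.26], [-0.06, -0.26, 0.96], [0.89, -0.44, -0.06]]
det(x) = -0.00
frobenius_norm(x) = 3.86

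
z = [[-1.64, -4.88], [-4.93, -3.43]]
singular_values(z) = [7.52, 2.45]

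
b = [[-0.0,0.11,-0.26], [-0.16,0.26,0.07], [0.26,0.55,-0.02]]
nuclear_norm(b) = 1.16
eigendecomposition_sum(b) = [[(-0.01+0.15j), 0.11+0.08j, (-0.11-0.01j)], [(-0.05+0.01j), (-0.01+0.04j), (-0.01-0.04j)], [(0.16+0.07j), (0.12-0.09j), (-0.05+0.12j)]] + [[(-0.01-0.15j),0.11-0.08j,-0.11+0.01j], [(-0.05-0.01j),(-0.01-0.04j),-0.01+0.04j], [0.16-0.07j,0.12+0.09j,-0.05-0.12j]] + [[0.02+0.00j,-0.12+0.00j,(-0.03+0j)],[-0.06-0.00j,0.29-0.00j,(0.08-0j)],[-0.06-0.00j,(0.3-0j),0.09-0.00j]]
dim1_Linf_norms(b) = [0.26, 0.26, 0.55]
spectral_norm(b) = 0.65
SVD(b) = [[0.19, -0.72, -0.67], [0.30, 0.69, -0.66], [0.93, -0.07, 0.35]] @ diag([0.6450591679205092, 0.27660115563932197, 0.23598828483781092]) @ [[0.30, 0.95, -0.07], [-0.47, 0.22, 0.86], [0.83, -0.22, 0.51]]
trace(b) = 0.24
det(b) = 0.04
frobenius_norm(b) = 0.74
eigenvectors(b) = [[0.20+0.61j, (0.2-0.61j), -0.27+0.00j], [-0.17+0.13j, -0.17-0.13j, (0.66+0j)], [0.73+0.00j, (0.73-0j), 0.70+0.00j]]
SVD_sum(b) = [[0.04, 0.12, -0.01], [0.06, 0.18, -0.01], [0.18, 0.57, -0.04]] + [[0.09, -0.04, -0.17], [-0.09, 0.04, 0.16], [0.01, -0.00, -0.02]] + [[-0.13, 0.04, -0.08],[-0.13, 0.03, -0.08],[0.07, -0.02, 0.04]]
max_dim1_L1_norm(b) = 0.83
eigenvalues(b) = [(-0.08+0.31j), (-0.08-0.31j), (0.4+0j)]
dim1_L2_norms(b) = [0.28, 0.31, 0.61]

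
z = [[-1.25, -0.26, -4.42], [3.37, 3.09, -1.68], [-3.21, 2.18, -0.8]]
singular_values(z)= [5.11, 4.95, 3.16]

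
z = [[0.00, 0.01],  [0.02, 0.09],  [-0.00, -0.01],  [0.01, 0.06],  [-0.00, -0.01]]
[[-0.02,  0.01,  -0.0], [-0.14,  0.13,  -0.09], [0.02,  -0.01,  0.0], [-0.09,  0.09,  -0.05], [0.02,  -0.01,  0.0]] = z@[[0.41,0.05,-2.57], [-1.6,1.41,-0.45]]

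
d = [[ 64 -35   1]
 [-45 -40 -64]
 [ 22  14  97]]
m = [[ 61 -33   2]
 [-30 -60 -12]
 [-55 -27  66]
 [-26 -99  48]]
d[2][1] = 14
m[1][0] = -30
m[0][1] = -33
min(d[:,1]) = -40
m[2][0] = -55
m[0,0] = 61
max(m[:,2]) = 66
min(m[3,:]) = -99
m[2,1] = -27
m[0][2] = 2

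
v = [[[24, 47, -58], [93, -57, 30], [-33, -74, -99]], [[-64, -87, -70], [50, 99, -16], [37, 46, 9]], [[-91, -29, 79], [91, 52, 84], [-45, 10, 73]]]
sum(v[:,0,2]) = -49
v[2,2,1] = 10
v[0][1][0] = 93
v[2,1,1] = 52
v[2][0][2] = 79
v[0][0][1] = 47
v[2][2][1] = 10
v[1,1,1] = 99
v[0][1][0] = 93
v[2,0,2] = 79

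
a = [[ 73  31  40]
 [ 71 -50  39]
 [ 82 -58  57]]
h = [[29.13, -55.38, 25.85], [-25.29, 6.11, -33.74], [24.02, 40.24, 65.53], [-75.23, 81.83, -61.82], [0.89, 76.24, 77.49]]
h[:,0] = [29.13, -25.29, 24.02, -75.23, 0.89]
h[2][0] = 24.02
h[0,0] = 29.13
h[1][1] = 6.11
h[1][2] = -33.74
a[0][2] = 40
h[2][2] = 65.53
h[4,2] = 77.49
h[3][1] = 81.83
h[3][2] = -61.82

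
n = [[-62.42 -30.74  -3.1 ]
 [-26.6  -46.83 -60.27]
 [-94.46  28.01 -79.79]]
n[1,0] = -26.6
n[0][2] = -3.1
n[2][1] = 28.01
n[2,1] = 28.01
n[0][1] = -30.74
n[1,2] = -60.27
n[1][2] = -60.27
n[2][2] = -79.79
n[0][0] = -62.42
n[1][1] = -46.83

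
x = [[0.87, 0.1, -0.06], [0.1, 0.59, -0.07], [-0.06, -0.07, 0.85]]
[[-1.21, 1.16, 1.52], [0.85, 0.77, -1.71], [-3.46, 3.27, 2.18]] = x @ [[-1.82,1.44,2.26], [1.26,1.55,-2.99], [-4.09,4.08,2.48]]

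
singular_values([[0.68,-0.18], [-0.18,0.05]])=[0.73, 0.0]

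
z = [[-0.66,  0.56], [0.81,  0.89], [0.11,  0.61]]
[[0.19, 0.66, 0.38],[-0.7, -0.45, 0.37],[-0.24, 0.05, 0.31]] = z @[[-0.54, -0.81, -0.12], [-0.29, 0.23, 0.53]]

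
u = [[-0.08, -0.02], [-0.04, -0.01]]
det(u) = 0.00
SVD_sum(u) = [[-0.08, -0.02], [-0.04, -0.01]] + [[-0.0, 0.00], [0.0, -0.00]]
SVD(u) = [[-0.89, -0.45], [-0.45, 0.89]] @ diag([0.09219544457292887, 1.7807890019126558e-19]) @ [[0.97, 0.24], [0.24, -0.97]]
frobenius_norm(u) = 0.09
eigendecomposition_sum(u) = [[-0.08,-0.02],[-0.04,-0.01]] + [[-0.00, 0.0],[0.0, -0.0]]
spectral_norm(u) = 0.09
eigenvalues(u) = [-0.09, -0.0]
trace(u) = -0.09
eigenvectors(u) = [[-0.89,  0.24],[-0.45,  -0.97]]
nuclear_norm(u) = 0.09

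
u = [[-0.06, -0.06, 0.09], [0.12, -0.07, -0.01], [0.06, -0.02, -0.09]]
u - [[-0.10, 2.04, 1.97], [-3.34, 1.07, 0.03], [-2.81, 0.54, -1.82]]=[[0.04, -2.1, -1.88], [3.46, -1.14, -0.04], [2.87, -0.56, 1.73]]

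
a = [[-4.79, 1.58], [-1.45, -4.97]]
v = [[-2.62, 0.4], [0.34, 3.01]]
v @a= [[11.97, -6.13], [-5.99, -14.42]]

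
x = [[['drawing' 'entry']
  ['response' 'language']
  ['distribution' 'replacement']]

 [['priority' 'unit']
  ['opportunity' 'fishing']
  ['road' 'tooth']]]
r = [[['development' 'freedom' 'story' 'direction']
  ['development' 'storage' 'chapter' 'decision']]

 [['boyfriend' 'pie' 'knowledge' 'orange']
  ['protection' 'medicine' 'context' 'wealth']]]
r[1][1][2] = 'context'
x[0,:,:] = [['drawing', 'entry'], ['response', 'language'], ['distribution', 'replacement']]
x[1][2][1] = 'tooth'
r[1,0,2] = 'knowledge'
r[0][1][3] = 'decision'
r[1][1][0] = 'protection'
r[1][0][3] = 'orange'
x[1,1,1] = 'fishing'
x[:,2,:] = [['distribution', 'replacement'], ['road', 'tooth']]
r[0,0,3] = 'direction'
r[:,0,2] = ['story', 'knowledge']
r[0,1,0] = 'development'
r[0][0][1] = 'freedom'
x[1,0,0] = 'priority'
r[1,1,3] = 'wealth'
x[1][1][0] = 'opportunity'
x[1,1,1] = 'fishing'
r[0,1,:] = ['development', 'storage', 'chapter', 'decision']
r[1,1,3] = 'wealth'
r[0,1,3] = 'decision'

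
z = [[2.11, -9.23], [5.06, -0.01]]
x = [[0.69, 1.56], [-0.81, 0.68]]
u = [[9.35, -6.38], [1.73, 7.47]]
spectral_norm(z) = 9.56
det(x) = 1.73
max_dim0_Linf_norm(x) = 1.56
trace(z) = 2.10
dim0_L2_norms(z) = [5.48, 9.23]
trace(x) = 1.37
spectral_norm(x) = 1.74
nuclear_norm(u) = 18.67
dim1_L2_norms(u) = [11.32, 7.67]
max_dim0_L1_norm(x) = 2.24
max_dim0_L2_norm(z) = 9.23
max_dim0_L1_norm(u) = 13.85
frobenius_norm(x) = 2.01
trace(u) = 16.82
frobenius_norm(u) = 13.67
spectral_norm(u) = 11.84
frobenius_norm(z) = 10.74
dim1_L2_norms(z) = [9.47, 5.06]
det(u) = 80.88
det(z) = 46.68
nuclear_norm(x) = 2.74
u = x @ z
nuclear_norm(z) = 14.44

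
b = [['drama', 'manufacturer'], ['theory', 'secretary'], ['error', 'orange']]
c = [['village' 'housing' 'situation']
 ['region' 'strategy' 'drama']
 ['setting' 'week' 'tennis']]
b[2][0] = 'error'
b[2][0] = 'error'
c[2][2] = 'tennis'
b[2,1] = 'orange'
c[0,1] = 'housing'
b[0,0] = 'drama'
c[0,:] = ['village', 'housing', 'situation']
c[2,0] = 'setting'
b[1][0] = 'theory'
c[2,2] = 'tennis'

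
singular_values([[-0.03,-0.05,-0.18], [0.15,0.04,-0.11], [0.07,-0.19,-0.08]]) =[0.27, 0.17, 0.13]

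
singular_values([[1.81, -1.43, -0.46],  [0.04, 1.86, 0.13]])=[2.71, 1.29]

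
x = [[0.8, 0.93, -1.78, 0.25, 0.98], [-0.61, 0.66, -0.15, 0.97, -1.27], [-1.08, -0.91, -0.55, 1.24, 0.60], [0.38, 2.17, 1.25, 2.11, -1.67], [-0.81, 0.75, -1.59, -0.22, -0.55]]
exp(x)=[[2.89,3.76,-2.38,0.61,-0.87],[-0.65,4.29,4.39,7.69,-4.60],[-1.31,0.77,3.4,4.62,-1.72],[0.08,10.91,10.26,20.99,-10.89],[-0.54,-0.36,-0.97,-1.82,0.74]]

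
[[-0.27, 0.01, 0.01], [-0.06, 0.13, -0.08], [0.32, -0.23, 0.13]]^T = [[-0.27, -0.06, 0.32], [0.01, 0.13, -0.23], [0.01, -0.08, 0.13]]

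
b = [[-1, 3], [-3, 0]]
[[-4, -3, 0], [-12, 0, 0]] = b @ [[4, 0, 0], [0, -1, 0]]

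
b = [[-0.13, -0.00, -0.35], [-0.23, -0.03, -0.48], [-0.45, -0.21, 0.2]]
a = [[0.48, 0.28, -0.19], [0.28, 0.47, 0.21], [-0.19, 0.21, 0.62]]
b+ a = [[0.35, 0.28, -0.54], [0.05, 0.44, -0.27], [-0.64, 0.0, 0.82]]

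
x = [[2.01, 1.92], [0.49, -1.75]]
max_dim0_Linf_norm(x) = 2.01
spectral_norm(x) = 2.96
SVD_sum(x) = [[1.51, 2.25], [-0.66, -0.98]] + [[0.50, -0.33], [1.15, -0.77]]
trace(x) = 0.26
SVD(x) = [[-0.92, 0.4], [0.4, 0.92]] @ diag([2.959752544786104, 1.50630835941124]) @ [[-0.56, -0.83], [0.83, -0.56]]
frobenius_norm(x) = 3.32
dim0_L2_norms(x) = [2.07, 2.6]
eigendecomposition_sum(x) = [[2.12, 1.02], [0.26, 0.12]] + [[-0.11, 0.9],[0.23, -1.87]]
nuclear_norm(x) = 4.47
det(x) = -4.46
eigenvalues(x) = [2.25, -1.99]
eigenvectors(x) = [[0.99,-0.43], [0.12,0.90]]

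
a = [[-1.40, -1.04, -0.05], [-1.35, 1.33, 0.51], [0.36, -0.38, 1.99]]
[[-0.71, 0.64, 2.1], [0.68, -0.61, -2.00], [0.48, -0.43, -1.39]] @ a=[[0.89, 0.79, 4.54],[-0.85, -0.76, -4.33],[-0.59, -0.54, -3.01]]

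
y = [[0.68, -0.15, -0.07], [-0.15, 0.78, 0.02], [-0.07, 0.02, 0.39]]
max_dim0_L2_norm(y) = 0.79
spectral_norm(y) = 0.89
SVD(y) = [[-0.59, -0.77, 0.24],[0.8, -0.6, 0.04],[0.11, 0.22, 0.97]] @ diag([0.8946685514587756, 0.5819228457173493, 0.37340860282387545]) @ [[-0.59, 0.8, 0.11],[-0.77, -0.60, 0.22],[0.24, 0.04, 0.97]]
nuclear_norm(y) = 1.85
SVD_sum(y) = [[0.32, -0.42, -0.06], [-0.42, 0.57, 0.08], [-0.06, 0.08, 0.01]] + [[0.34, 0.27, -0.1], [0.27, 0.21, -0.08], [-0.10, -0.08, 0.03]] + [[0.02,0.00,0.09], [0.00,0.00,0.02], [0.09,0.02,0.35]]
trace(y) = 1.85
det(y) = 0.19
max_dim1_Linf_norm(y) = 0.78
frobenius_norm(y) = 1.13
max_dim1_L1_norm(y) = 0.95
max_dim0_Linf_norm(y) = 0.78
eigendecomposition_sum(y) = [[0.32, -0.42, -0.06], [-0.42, 0.57, 0.08], [-0.06, 0.08, 0.01]] + [[0.34, 0.27, -0.1], [0.27, 0.21, -0.08], [-0.10, -0.08, 0.03]] + [[0.02, 0.0, 0.09],[0.0, 0.00, 0.02],[0.09, 0.02, 0.35]]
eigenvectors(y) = [[0.59, -0.77, 0.24], [-0.80, -0.60, 0.04], [-0.11, 0.22, 0.97]]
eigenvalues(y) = [0.89, 0.58, 0.37]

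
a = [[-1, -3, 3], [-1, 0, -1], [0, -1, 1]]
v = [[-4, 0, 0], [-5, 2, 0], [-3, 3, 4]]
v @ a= [[4, 12, -12], [3, 15, -17], [0, 5, -8]]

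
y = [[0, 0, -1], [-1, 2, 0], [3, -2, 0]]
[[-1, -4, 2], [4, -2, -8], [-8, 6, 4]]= y@[[-2, 2, -2], [1, 0, -5], [1, 4, -2]]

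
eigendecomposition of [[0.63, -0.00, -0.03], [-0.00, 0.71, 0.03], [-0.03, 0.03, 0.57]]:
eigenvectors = [[-0.36, -0.93, 0.07],[0.18, -0.14, -0.97],[-0.92, 0.33, -0.21]]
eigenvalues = [0.55, 0.64, 0.72]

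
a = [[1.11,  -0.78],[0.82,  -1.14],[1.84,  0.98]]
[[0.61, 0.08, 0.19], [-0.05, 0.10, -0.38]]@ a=[[1.09, -0.38], [-0.67, -0.45]]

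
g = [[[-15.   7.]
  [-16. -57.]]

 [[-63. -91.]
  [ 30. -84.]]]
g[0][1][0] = -16.0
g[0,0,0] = -15.0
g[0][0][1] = 7.0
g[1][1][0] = 30.0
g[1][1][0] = 30.0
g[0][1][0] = -16.0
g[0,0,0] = -15.0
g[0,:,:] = [[-15.0, 7.0], [-16.0, -57.0]]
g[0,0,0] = -15.0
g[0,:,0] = [-15.0, -16.0]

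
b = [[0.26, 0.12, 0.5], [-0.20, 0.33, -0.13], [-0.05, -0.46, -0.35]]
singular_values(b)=[0.76, 0.51, 0.0]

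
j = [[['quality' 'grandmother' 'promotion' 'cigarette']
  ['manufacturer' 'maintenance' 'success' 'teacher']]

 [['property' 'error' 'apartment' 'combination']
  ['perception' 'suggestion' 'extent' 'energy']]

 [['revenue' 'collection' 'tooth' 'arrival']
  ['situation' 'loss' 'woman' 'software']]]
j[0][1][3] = 'teacher'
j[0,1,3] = 'teacher'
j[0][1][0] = 'manufacturer'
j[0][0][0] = 'quality'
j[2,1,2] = 'woman'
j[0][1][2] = 'success'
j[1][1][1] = 'suggestion'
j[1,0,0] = 'property'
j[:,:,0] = [['quality', 'manufacturer'], ['property', 'perception'], ['revenue', 'situation']]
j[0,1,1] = 'maintenance'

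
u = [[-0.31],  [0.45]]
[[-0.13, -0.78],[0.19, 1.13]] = u@[[0.42, 2.52]]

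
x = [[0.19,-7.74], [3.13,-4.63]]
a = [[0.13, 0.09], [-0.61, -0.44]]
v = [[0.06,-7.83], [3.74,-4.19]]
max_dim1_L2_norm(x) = 7.74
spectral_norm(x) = 9.21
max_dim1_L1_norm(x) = 7.93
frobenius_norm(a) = 0.77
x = v + a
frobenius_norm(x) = 9.55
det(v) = 29.03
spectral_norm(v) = 9.09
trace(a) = -0.31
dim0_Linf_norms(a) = [0.61, 0.44]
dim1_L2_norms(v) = [7.83, 5.62]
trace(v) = -4.13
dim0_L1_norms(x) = [3.32, 12.37]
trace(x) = -4.44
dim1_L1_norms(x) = [7.93, 7.76]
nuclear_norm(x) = 11.74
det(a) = -0.00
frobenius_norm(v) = 9.64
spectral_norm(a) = 0.77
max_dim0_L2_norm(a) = 0.62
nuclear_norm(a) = 0.77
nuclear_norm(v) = 12.29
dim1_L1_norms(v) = [7.89, 7.93]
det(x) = 23.35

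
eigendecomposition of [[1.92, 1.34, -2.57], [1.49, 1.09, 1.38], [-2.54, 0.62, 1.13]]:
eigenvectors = [[0.58, -0.77, 0.07], [-0.55, -0.09, 0.88], [0.59, 0.63, 0.46]]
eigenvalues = [-1.96, 4.17, 1.93]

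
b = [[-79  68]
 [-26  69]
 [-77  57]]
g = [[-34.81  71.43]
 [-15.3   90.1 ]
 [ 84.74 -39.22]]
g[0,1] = 71.43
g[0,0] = -34.81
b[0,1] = 68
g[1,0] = -15.3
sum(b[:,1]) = 194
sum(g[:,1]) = 122.31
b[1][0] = -26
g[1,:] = [-15.3, 90.1]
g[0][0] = -34.81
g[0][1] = 71.43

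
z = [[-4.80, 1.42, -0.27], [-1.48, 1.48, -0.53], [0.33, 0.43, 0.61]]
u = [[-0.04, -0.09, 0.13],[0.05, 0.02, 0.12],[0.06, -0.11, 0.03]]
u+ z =[[-4.84, 1.33, -0.14],  [-1.43, 1.50, -0.41],  [0.39, 0.32, 0.64]]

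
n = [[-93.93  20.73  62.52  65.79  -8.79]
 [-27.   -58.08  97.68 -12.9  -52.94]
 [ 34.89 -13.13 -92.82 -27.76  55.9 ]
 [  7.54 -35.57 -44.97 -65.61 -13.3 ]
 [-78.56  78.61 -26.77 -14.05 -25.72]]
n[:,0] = [-93.93, -27.0, 34.89, 7.54, -78.56]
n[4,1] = 78.61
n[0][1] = 20.73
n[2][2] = -92.82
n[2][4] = 55.9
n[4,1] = 78.61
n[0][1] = 20.73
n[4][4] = -25.72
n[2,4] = 55.9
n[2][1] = -13.13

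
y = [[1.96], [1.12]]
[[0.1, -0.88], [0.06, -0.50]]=y @[[0.05, -0.45]]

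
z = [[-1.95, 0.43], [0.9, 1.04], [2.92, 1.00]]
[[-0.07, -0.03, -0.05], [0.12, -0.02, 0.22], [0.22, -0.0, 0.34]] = z@[[0.05, 0.01, 0.06],  [0.07, -0.03, 0.16]]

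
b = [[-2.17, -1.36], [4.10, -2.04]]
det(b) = 10.003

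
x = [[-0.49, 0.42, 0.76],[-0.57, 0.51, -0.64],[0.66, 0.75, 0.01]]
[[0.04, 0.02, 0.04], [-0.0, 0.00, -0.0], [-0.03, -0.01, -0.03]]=x @ [[-0.04, -0.02, -0.04], [-0.01, -0.00, -0.01], [0.03, 0.01, 0.03]]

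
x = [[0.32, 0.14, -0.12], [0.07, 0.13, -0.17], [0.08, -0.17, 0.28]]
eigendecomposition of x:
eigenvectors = [[0.15+0.00j, (-0.89+0j), -0.89-0.00j], [(-0.82+0j), (-0.29-0.14j), -0.29+0.14j], [-0.55+0.00j, (-0.02+0.31j), -0.02-0.31j]]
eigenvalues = [0j, (0.36+0.06j), (0.36-0.06j)]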